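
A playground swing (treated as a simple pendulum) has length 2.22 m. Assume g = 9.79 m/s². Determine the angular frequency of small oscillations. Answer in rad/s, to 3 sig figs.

ω = √(g/L) = √(9.79/2.22) = 2.10 rad/s.

2.10 rad/s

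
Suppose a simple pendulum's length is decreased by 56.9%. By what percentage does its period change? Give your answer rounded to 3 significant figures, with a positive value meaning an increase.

T ∝ √L, so T'/T = √(0.4310) = 0.6565.
Percentage change in T = (0.6565 − 1) × 100% = -34.3%.

-34.3%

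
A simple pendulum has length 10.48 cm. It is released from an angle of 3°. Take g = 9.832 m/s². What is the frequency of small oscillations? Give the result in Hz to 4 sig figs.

1.542 Hz

T = 2π√(L/g) = 2π√(0.1048/9.832) = 0.64869 s, so f = 1/T = 1.542 Hz.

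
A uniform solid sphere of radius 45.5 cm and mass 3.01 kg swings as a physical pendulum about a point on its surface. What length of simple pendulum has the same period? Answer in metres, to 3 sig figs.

The equivalent simple-pendulum length is L_eq = I/(md), where I is about the pivot and d = 0.4550 m.
I_cm = (2/5)mR² = 0.2493 kg·m², so I = I_cm + md² = 0.2493 + 0.6231 = 0.8724 kg·m².
L_eq = 0.8724/(3.01 × 0.4550) = 0.637 m.

0.637 m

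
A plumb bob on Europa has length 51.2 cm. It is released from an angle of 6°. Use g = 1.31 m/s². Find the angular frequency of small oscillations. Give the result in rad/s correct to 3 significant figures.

1.60 rad/s

ω = √(g/L) = √(1.31/0.512) = 1.60 rad/s.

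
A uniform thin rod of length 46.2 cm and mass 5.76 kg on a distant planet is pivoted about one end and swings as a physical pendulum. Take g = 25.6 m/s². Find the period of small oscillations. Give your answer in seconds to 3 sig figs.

For a physical pendulum T = 2π√(I/(mgd)), with d = 0.2310 m from pivot to centre of mass.
I_cm = mL²/12 = 5.76 × 0.462²/12 = 0.1025 kg·m²; I = I_cm + md² = 0.1025 + 5.76 × 0.2310² = 0.4098 kg·m².
T = 2π√(0.4098/(5.76 × 25.6 × 0.2310)) = 0.689 s.

0.689 s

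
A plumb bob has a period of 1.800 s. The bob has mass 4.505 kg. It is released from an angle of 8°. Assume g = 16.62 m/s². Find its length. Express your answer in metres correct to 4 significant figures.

1.364 m

From T = 2π√(L/g), L = gT²/(4π²) = 16.62 × 1.8000²/(4π²) = 1.364 m.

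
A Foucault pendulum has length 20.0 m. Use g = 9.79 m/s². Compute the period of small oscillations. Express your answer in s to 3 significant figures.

8.98 s

T = 2π√(L/g) = 2π√(20.0/9.79) = 2π × 1.429 = 8.98 s.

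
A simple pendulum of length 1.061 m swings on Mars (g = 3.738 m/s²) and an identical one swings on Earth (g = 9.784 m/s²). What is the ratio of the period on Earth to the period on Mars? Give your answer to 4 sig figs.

0.6181

T ∝ 1/√g, so T₂/T₁ = √(g₁/g₂) = √(3.738/9.784) = 0.6181.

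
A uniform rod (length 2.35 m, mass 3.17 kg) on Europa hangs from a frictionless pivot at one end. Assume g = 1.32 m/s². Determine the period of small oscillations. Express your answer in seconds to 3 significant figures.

For a physical pendulum T = 2π√(I/(mgd)), with d = 1.175 m from pivot to centre of mass.
I_cm = mL²/12 = 3.17 × 2.35²/12 = 1.459 kg·m²; I = I_cm + md² = 1.459 + 3.17 × 1.175² = 5.835 kg·m².
T = 2π√(5.835/(3.17 × 1.32 × 1.175)) = 6.85 s.

6.85 s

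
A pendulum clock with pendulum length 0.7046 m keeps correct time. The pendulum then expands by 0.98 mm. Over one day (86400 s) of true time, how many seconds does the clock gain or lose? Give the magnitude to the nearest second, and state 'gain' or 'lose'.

lose 60 s

T ∝ √L, so T'/T = √(0.70558/0.7046) = 1.00070.
In 86400 s of true time the clock registers 86400/1.00070 = 86340.0 s, so it loses 60 s.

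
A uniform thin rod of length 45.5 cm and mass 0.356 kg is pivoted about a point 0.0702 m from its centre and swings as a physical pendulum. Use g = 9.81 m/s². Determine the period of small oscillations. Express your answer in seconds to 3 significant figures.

For a physical pendulum T = 2π√(I/(mgd)), with d = 0.07020 m from pivot to centre of mass.
I_cm = mL²/12 = 0.356 × 0.455²/12 = 0.006142 kg·m²; I = I_cm + md² = 0.006142 + 0.356 × 0.07020² = 0.007896 kg·m².
T = 2π√(0.007896/(0.356 × 9.81 × 0.07020)) = 1.13 s.

1.13 s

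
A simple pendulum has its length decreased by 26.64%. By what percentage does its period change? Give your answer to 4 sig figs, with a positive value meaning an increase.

-14.35%

T ∝ √L, so T'/T = √(0.73360) = 0.85650.
Percentage change in T = (0.85650 − 1) × 100% = -14.35%.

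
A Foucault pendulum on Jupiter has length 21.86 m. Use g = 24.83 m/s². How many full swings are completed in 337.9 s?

57

T = 2π√(L/g) = 2π√(21.86/24.83) = 5.8954 s.
Number of complete oscillations = ⌊337.9/5.8954⌋ = ⌊57.315⌋ = 57.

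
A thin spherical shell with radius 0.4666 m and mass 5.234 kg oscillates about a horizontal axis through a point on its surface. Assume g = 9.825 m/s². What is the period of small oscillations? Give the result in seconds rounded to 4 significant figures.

I_cm = (2/3)mr² = 0.75968 kg·m². The pivot is at distance d = 0.4666 m from the centre of mass.
By the parallel-axis theorem, I = I_cm + md² = 0.75968 + 1.1395 = 1.8992 kg·m².
T = 2π√(I/(mgd)) = 2π√(1.8992/(5.234 × 9.825 × 0.4666)) = 1.768 s.

1.768 s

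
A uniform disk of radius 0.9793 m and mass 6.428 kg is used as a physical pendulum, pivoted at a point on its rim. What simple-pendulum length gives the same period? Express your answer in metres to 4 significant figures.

The equivalent simple-pendulum length is L_eq = I/(md), where I is about the pivot and d = 0.97930 m.
I_cm = ½mR² = 3.0823 kg·m², so I = I_cm + md² = 3.0823 + 6.1646 = 9.2470 kg·m².
L_eq = 9.2470/(6.428 × 0.97930) = 1.469 m.

1.469 m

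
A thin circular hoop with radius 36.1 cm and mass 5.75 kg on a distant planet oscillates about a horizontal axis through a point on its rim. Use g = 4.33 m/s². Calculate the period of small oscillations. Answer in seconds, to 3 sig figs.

I_cm = mr² = 0.7493 kg·m². The pivot is at distance d = 0.361 m from the centre of mass.
By the parallel-axis theorem, I = I_cm + md² = 0.7493 + 0.7493 = 1.499 kg·m².
T = 2π√(I/(mgd)) = 2π√(1.499/(5.75 × 4.33 × 0.361)) = 2.57 s.

2.57 s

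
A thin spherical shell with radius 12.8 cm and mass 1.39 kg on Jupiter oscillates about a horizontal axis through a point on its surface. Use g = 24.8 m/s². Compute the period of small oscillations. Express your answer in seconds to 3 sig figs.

I_cm = (2/3)mr² = 0.01518 kg·m². The pivot is at distance d = 0.128 m from the centre of mass.
By the parallel-axis theorem, I = I_cm + md² = 0.01518 + 0.02277 = 0.03796 kg·m².
T = 2π√(I/(mgd)) = 2π√(0.03796/(1.39 × 24.8 × 0.128)) = 0.583 s.

0.583 s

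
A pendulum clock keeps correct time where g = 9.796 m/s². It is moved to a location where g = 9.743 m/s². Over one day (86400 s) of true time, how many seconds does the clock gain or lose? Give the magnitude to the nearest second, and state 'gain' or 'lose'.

lose 234 s

The clock's period scales as T ∝ 1/√g, so T'/T = √(9.796/9.743) = 1.00272.
In 86400 s of true time the clock registers 86400/1.00272 = 86166.0 s, so it loses 234 s.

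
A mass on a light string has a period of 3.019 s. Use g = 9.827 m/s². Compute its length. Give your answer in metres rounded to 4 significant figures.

From T = 2π√(L/g), L = gT²/(4π²) = 9.827 × 3.0190²/(4π²) = 2.269 m.

2.269 m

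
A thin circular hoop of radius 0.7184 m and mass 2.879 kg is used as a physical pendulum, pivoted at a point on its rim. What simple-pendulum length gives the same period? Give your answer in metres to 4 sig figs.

1.437 m

The equivalent simple-pendulum length is L_eq = I/(md), where I is about the pivot and d = 0.71840 m.
I_cm = mR² = 1.4858 kg·m², so I = I_cm + md² = 1.4858 + 1.4858 = 2.9717 kg·m².
L_eq = 2.9717/(2.879 × 0.71840) = 1.437 m.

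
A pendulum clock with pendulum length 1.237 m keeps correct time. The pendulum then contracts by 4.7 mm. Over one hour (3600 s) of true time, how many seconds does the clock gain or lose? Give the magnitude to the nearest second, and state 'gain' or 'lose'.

gain 7 s

T ∝ √L, so T'/T = √(1.23230/1.237) = 0.998098.
In 3600 s of true time the clock registers 3600/0.998098 = 3606.9 s, so it gains 7 s.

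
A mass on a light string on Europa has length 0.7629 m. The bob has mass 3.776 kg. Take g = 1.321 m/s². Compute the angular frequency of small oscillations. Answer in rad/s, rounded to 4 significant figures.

1.316 rad/s

ω = √(g/L) = √(1.321/0.7629) = 1.316 rad/s.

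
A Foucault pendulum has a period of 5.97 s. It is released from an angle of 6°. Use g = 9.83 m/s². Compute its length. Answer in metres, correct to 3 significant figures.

From T = 2π√(L/g), L = gT²/(4π²) = 9.83 × 5.970²/(4π²) = 8.87 m.

8.87 m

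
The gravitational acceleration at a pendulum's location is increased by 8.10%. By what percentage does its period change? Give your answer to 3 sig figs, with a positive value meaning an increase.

T ∝ 1/√g, so T'/T = 1/√(1.081) = 0.9618.
Percentage change in T = (0.9618 − 1) × 100% = -3.82%.

-3.82%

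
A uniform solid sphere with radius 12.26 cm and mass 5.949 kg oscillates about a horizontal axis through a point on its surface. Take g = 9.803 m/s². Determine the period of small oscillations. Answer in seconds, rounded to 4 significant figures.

0.8314 s

I_cm = (2/5)mr² = 0.035767 kg·m². The pivot is at distance d = 0.1226 m from the centre of mass.
By the parallel-axis theorem, I = I_cm + md² = 0.035767 + 0.089418 = 0.12519 kg·m².
T = 2π√(I/(mgd)) = 2π√(0.12519/(5.949 × 9.803 × 0.1226)) = 0.8314 s.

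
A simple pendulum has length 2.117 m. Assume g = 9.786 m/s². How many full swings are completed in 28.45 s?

T = 2π√(L/g) = 2π√(2.117/9.786) = 2.9224 s.
Number of complete oscillations = ⌊28.45/2.9224⌋ = ⌊9.7352⌋ = 9.

9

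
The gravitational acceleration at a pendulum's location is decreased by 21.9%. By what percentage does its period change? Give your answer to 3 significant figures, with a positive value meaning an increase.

13.2%

T ∝ 1/√g, so T'/T = 1/√(0.7810) = 1.132.
Percentage change in T = (1.132 − 1) × 100% = 13.2%.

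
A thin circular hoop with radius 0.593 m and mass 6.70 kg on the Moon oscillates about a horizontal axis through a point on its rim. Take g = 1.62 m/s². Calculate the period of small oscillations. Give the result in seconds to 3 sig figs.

5.38 s

I_cm = mr² = 2.356 kg·m². The pivot is at distance d = 0.593 m from the centre of mass.
By the parallel-axis theorem, I = I_cm + md² = 2.356 + 2.356 = 4.712 kg·m².
T = 2π√(I/(mgd)) = 2π√(4.712/(6.70 × 1.62 × 0.593)) = 5.38 s.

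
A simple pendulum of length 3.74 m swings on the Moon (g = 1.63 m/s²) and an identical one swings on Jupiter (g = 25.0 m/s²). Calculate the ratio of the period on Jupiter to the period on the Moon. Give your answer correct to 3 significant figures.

0.255

T ∝ 1/√g, so T₂/T₁ = √(g₁/g₂) = √(1.63/25.0) = 0.255.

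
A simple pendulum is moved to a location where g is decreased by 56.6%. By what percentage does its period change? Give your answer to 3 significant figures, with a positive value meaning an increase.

51.8%

T ∝ 1/√g, so T'/T = 1/√(0.4340) = 1.518.
Percentage change in T = (1.518 − 1) × 100% = 51.8%.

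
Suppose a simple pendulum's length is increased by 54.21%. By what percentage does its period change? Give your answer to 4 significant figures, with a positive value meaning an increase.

24.18%

T ∝ √L, so T'/T = √(1.5421) = 1.2418.
Percentage change in T = (1.2418 − 1) × 100% = 24.18%.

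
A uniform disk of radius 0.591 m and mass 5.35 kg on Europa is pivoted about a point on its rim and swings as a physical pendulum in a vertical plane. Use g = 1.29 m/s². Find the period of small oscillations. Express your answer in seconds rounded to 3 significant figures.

5.21 s

I_cm = ½mr² = 0.9343 kg·m². The pivot is at distance d = 0.591 m from the centre of mass.
By the parallel-axis theorem, I = I_cm + md² = 0.9343 + 1.869 = 2.803 kg·m².
T = 2π√(I/(mgd)) = 2π√(2.803/(5.35 × 1.29 × 0.591)) = 5.21 s.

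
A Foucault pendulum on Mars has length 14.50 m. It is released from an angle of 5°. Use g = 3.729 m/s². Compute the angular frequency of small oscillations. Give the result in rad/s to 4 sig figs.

ω = √(g/L) = √(3.729/14.50) = 0.5071 rad/s.

0.5071 rad/s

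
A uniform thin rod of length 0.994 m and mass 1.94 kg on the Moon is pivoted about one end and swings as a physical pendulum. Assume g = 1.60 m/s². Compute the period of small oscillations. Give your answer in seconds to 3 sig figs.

For a physical pendulum T = 2π√(I/(mgd)), with d = 0.4970 m from pivot to centre of mass.
I_cm = mL²/12 = 1.94 × 0.994²/12 = 0.1597 kg·m²; I = I_cm + md² = 0.1597 + 1.94 × 0.4970² = 0.6389 kg·m².
T = 2π√(0.6389/(1.94 × 1.60 × 0.4970)) = 4.04 s.

4.04 s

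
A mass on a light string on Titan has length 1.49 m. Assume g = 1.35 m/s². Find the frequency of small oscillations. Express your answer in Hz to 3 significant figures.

T = 2π√(L/g) = 2π√(1.49/1.35) = 6.601 s, so f = 1/T = 0.151 Hz.

0.151 Hz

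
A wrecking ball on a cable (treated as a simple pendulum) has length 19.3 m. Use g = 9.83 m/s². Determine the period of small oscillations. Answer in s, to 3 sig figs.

T = 2π√(L/g) = 2π√(19.3/9.83) = 2π × 1.401 = 8.80 s.

8.80 s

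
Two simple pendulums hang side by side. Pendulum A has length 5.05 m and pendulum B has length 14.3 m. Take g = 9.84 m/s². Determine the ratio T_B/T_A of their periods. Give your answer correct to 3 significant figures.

T ∝ √L, so T_B/T_A = √(L_B/L_A) = √(14.3/5.05) = 1.68.

1.68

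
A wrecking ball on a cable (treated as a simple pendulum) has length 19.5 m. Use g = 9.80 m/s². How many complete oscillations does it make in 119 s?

13

T = 2π√(L/g) = 2π√(19.5/9.80) = 8.863 s.
Number of complete oscillations = ⌊119/8.863⌋ = ⌊13.43⌋ = 13.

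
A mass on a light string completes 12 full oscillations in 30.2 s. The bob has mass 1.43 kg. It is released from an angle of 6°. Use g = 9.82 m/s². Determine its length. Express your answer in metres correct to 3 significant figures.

T = 30.2/12 = 2.517 s.
From T = 2π√(L/g), L = gT²/(4π²) = 9.82 × 2.517²/(4π²) = 1.58 m.

1.58 m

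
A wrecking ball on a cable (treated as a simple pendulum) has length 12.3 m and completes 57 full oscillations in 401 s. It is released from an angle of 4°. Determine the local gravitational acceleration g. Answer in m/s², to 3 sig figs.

9.81 m/s²

T = 401/57 = 7.035 s.
From T = 2π√(L/g), g = 4π²L/T² = 4π² × 12.3/7.035² = 9.81 m/s².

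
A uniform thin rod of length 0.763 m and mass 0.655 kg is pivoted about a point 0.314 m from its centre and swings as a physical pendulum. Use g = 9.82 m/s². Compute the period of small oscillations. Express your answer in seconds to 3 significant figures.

For a physical pendulum T = 2π√(I/(mgd)), with d = 0.3140 m from pivot to centre of mass.
I_cm = mL²/12 = 0.655 × 0.763²/12 = 0.03178 kg·m²; I = I_cm + md² = 0.03178 + 0.655 × 0.3140² = 0.09636 kg·m².
T = 2π√(0.09636/(0.655 × 9.82 × 0.3140)) = 1.37 s.

1.37 s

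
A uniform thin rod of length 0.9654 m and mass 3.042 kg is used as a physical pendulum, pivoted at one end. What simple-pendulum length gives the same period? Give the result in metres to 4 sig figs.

0.6436 m

The equivalent simple-pendulum length is L_eq = I/(md), where I is about the pivot and d = 0.48270 m.
I_cm = (1/12)mL² = 0.23626 kg·m², so I = I_cm + md² = 0.23626 + 0.70878 = 0.94505 kg·m².
L_eq = 0.94505/(3.042 × 0.48270) = 0.6436 m.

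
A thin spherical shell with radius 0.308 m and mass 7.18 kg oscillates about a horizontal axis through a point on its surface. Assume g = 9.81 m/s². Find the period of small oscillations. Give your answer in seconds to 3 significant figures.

I_cm = (2/3)mr² = 0.4541 kg·m². The pivot is at distance d = 0.308 m from the centre of mass.
By the parallel-axis theorem, I = I_cm + md² = 0.4541 + 0.6811 = 1.135 kg·m².
T = 2π√(I/(mgd)) = 2π√(1.135/(7.18 × 9.81 × 0.308)) = 1.44 s.

1.44 s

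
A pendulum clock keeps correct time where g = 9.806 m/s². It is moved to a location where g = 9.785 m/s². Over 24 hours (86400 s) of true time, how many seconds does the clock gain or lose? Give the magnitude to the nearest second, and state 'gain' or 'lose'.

The clock's period scales as T ∝ 1/√g, so T'/T = √(9.806/9.785) = 1.00107.
In 86400 s of true time the clock registers 86400/1.00107 = 86307.4 s, so it loses 93 s.

lose 93 s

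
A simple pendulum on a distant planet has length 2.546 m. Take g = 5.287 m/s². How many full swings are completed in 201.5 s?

T = 2π√(L/g) = 2π√(2.546/5.287) = 4.3602 s.
Number of complete oscillations = ⌊201.5/4.3602⌋ = ⌊46.214⌋ = 46.

46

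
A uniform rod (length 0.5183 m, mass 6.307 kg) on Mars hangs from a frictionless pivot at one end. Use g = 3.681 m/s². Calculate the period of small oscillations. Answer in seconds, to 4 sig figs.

For a physical pendulum T = 2π√(I/(mgd)), with d = 0.25915 m from pivot to centre of mass.
I_cm = mL²/12 = 6.307 × 0.5183²/12 = 0.14119 kg·m²; I = I_cm + md² = 0.14119 + 6.307 × 0.25915² = 0.56476 kg·m².
T = 2π√(0.56476/(6.307 × 3.681 × 0.25915)) = 1.925 s.

1.925 s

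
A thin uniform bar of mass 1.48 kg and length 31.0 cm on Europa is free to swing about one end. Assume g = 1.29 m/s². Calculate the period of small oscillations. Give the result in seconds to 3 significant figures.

For a physical pendulum T = 2π√(I/(mgd)), with d = 0.1550 m from pivot to centre of mass.
I_cm = mL²/12 = 1.48 × 0.310²/12 = 0.01185 kg·m²; I = I_cm + md² = 0.01185 + 1.48 × 0.1550² = 0.04741 kg·m².
T = 2π√(0.04741/(1.48 × 1.29 × 0.1550)) = 2.51 s.

2.51 s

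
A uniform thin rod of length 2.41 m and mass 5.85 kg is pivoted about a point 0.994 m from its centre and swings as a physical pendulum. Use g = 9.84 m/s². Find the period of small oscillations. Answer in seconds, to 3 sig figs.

For a physical pendulum T = 2π√(I/(mgd)), with d = 0.9940 m from pivot to centre of mass.
I_cm = mL²/12 = 5.85 × 2.41²/12 = 2.831 kg·m²; I = I_cm + md² = 2.831 + 5.85 × 0.9940² = 8.611 kg·m².
T = 2π√(8.611/(5.85 × 9.84 × 0.9940)) = 2.44 s.

2.44 s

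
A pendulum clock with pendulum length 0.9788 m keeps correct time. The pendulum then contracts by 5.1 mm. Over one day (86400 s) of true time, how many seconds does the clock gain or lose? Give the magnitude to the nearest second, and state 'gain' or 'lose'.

gain 226 s

T ∝ √L, so T'/T = √(0.97370/0.9788) = 0.997391.
In 86400 s of true time the clock registers 86400/0.997391 = 86626.0 s, so it gains 226 s.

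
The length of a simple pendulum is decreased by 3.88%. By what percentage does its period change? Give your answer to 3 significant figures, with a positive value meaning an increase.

-1.96%

T ∝ √L, so T'/T = √(0.9612) = 0.9804.
Percentage change in T = (0.9804 − 1) × 100% = -1.96%.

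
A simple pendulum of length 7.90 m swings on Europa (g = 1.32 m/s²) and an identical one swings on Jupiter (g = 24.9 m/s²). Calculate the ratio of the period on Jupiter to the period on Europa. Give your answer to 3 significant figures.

0.230

T ∝ 1/√g, so T₂/T₁ = √(g₁/g₂) = √(1.32/24.9) = 0.230.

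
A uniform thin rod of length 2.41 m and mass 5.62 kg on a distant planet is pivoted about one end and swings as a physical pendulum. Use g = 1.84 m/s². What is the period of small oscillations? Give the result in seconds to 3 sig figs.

For a physical pendulum T = 2π√(I/(mgd)), with d = 1.205 m from pivot to centre of mass.
I_cm = mL²/12 = 5.62 × 2.41²/12 = 2.720 kg·m²; I = I_cm + md² = 2.720 + 5.62 × 1.205² = 10.88 kg·m².
T = 2π√(10.88/(5.62 × 1.84 × 1.205)) = 5.87 s.

5.87 s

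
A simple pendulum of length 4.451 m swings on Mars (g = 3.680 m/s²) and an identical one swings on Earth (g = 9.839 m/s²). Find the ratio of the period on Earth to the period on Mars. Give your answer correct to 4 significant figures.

0.6116

T ∝ 1/√g, so T₂/T₁ = √(g₁/g₂) = √(3.680/9.839) = 0.6116.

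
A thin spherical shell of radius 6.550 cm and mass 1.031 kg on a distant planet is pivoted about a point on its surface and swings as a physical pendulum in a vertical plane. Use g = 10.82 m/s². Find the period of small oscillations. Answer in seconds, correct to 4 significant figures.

0.6311 s

I_cm = (2/3)mr² = 0.0029488 kg·m². The pivot is at distance d = 0.06550 m from the centre of mass.
By the parallel-axis theorem, I = I_cm + md² = 0.0029488 + 0.0044232 = 0.0073721 kg·m².
T = 2π√(I/(mgd)) = 2π√(0.0073721/(1.031 × 10.82 × 0.06550)) = 0.6311 s.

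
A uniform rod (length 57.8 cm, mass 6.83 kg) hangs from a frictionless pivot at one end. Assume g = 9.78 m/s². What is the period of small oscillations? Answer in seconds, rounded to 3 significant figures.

1.25 s

For a physical pendulum T = 2π√(I/(mgd)), with d = 0.2890 m from pivot to centre of mass.
I_cm = mL²/12 = 6.83 × 0.578²/12 = 0.1901 kg·m²; I = I_cm + md² = 0.1901 + 6.83 × 0.2890² = 0.7606 kg·m².
T = 2π√(0.7606/(6.83 × 9.78 × 0.2890)) = 1.25 s.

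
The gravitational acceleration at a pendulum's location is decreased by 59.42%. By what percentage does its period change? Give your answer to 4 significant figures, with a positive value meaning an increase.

T ∝ 1/√g, so T'/T = 1/√(0.40580) = 1.5698.
Percentage change in T = (1.5698 − 1) × 100% = 56.98%.

56.98%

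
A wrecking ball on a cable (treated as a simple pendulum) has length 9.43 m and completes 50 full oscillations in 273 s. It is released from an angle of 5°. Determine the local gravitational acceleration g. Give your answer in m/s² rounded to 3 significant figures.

T = 273/50 = 5.460 s.
From T = 2π√(L/g), g = 4π²L/T² = 4π² × 9.43/5.460² = 12.5 m/s².

12.5 m/s²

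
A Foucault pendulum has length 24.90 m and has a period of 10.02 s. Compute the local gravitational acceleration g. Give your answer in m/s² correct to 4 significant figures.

From T = 2π√(L/g), g = 4π²L/T² = 4π² × 24.90/10.020² = 9.791 m/s².

9.791 m/s²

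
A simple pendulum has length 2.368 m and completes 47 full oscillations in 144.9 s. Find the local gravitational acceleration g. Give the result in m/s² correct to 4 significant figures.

9.836 m/s²

T = 144.9/47 = 3.0830 s.
From T = 2π√(L/g), g = 4π²L/T² = 4π² × 2.368/3.0830² = 9.836 m/s².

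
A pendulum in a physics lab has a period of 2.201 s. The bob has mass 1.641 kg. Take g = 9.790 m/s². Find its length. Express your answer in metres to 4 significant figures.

1.201 m

From T = 2π√(L/g), L = gT²/(4π²) = 9.790 × 2.2010²/(4π²) = 1.201 m.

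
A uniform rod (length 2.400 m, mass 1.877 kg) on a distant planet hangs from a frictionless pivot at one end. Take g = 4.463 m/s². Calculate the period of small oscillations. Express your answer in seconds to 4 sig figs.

For a physical pendulum T = 2π√(I/(mgd)), with d = 1.2000 m from pivot to centre of mass.
I_cm = mL²/12 = 1.877 × 2.400²/12 = 0.90096 kg·m²; I = I_cm + md² = 0.90096 + 1.877 × 1.2000² = 3.6038 kg·m².
T = 2π√(3.6038/(1.877 × 4.463 × 1.2000)) = 3.762 s.

3.762 s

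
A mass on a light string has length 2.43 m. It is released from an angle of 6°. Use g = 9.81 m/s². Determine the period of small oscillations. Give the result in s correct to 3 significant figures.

T = 2π√(L/g) = 2π√(2.43/9.81) = 2π × 0.4977 = 3.13 s.

3.13 s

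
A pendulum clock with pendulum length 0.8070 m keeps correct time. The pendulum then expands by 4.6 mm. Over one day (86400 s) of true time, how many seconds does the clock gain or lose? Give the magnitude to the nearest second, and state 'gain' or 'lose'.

T ∝ √L, so T'/T = √(0.81160/0.8070) = 1.00285.
In 86400 s of true time the clock registers 86400/1.00285 = 86154.8 s, so it loses 245 s.

lose 245 s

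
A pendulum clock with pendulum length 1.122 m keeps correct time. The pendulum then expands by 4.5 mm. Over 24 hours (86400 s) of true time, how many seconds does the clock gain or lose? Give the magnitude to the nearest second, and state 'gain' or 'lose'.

T ∝ √L, so T'/T = √(1.12650/1.122) = 1.00200.
In 86400 s of true time the clock registers 86400/1.00200 = 86227.3 s, so it loses 173 s.

lose 173 s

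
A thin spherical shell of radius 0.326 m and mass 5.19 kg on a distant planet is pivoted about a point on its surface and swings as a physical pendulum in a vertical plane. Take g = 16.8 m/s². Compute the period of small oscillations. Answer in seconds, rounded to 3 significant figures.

1.13 s

I_cm = (2/3)mr² = 0.3677 kg·m². The pivot is at distance d = 0.326 m from the centre of mass.
By the parallel-axis theorem, I = I_cm + md² = 0.3677 + 0.5516 = 0.9193 kg·m².
T = 2π√(I/(mgd)) = 2π√(0.9193/(5.19 × 16.8 × 0.326)) = 1.13 s.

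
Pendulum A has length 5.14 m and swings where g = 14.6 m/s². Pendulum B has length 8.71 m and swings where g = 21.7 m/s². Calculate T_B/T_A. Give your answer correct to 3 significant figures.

1.07

T = 2π√(L/g), so T_B/T_A = √((L_B/g_B)/(L_A/g_A)) = √((8.71/21.7)/(5.14/14.6)) = 1.07.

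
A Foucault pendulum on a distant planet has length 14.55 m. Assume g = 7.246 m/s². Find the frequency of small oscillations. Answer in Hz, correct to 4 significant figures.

0.1123 Hz

T = 2π√(L/g) = 2π√(14.55/7.246) = 8.9035 s, so f = 1/T = 0.1123 Hz.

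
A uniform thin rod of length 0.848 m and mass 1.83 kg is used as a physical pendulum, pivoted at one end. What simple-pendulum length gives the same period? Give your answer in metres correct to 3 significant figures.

0.565 m

The equivalent simple-pendulum length is L_eq = I/(md), where I is about the pivot and d = 0.4240 m.
I_cm = (1/12)mL² = 0.1097 kg·m², so I = I_cm + md² = 0.1097 + 0.3290 = 0.4387 kg·m².
L_eq = 0.4387/(1.83 × 0.4240) = 0.565 m.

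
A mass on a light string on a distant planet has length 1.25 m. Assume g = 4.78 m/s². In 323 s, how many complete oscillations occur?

T = 2π√(L/g) = 2π√(1.25/4.78) = 3.213 s.
Number of complete oscillations = ⌊323/3.213⌋ = ⌊100.5⌋ = 100.

100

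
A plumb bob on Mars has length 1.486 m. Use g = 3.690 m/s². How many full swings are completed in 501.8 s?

T = 2π√(L/g) = 2π√(1.486/3.690) = 3.9873 s.
Number of complete oscillations = ⌊501.8/3.9873⌋ = ⌊125.85⌋ = 125.

125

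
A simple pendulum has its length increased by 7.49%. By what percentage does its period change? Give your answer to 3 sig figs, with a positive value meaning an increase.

T ∝ √L, so T'/T = √(1.075) = 1.037.
Percentage change in T = (1.037 − 1) × 100% = 3.68%.

3.68%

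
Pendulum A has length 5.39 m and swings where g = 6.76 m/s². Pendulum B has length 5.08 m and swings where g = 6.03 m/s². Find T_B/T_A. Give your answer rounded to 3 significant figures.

1.03

T = 2π√(L/g), so T_B/T_A = √((L_B/g_B)/(L_A/g_A)) = √((5.08/6.03)/(5.39/6.76)) = 1.03.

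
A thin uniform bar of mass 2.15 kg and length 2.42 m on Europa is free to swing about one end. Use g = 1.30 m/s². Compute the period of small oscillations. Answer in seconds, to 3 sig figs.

For a physical pendulum T = 2π√(I/(mgd)), with d = 1.210 m from pivot to centre of mass.
I_cm = mL²/12 = 2.15 × 2.42²/12 = 1.049 kg·m²; I = I_cm + md² = 1.049 + 2.15 × 1.210² = 4.197 kg·m².
T = 2π√(4.197/(2.15 × 1.30 × 1.210)) = 7.00 s.

7.00 s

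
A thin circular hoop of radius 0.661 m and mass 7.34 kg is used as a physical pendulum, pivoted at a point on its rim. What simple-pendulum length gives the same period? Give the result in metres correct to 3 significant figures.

1.32 m

The equivalent simple-pendulum length is L_eq = I/(md), where I is about the pivot and d = 0.6610 m.
I_cm = mR² = 3.207 kg·m², so I = I_cm + md² = 3.207 + 3.207 = 6.414 kg·m².
L_eq = 6.414/(7.34 × 0.6610) = 1.32 m.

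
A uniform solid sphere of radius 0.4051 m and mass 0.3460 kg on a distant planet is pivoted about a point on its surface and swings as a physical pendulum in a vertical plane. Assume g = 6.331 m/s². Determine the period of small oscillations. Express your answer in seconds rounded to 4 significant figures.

1.881 s

I_cm = (2/5)mr² = 0.022712 kg·m². The pivot is at distance d = 0.4051 m from the centre of mass.
By the parallel-axis theorem, I = I_cm + md² = 0.022712 + 0.056781 = 0.079493 kg·m².
T = 2π√(I/(mgd)) = 2π√(0.079493/(0.3460 × 6.331 × 0.4051)) = 1.881 s.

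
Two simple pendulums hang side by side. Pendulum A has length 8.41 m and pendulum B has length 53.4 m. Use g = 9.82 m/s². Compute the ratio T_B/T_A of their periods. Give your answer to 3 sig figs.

2.52

T ∝ √L, so T_B/T_A = √(L_B/L_A) = √(53.4/8.41) = 2.52.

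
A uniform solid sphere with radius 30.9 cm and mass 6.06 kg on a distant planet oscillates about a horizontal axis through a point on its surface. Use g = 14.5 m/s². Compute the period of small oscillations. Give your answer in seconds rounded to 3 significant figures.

1.09 s

I_cm = (2/5)mr² = 0.2314 kg·m². The pivot is at distance d = 0.309 m from the centre of mass.
By the parallel-axis theorem, I = I_cm + md² = 0.2314 + 0.5786 = 0.8101 kg·m².
T = 2π√(I/(mgd)) = 2π√(0.8101/(6.06 × 14.5 × 0.309)) = 1.09 s.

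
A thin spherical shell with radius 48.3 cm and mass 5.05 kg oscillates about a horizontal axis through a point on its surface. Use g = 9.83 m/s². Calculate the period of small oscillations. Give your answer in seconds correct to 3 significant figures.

1.80 s

I_cm = (2/3)mr² = 0.7854 kg·m². The pivot is at distance d = 0.483 m from the centre of mass.
By the parallel-axis theorem, I = I_cm + md² = 0.7854 + 1.178 = 1.964 kg·m².
T = 2π√(I/(mgd)) = 2π√(1.964/(5.05 × 9.83 × 0.483)) = 1.80 s.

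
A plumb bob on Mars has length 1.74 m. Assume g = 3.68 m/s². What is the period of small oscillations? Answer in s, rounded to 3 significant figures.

4.32 s

T = 2π√(L/g) = 2π√(1.74/3.68) = 2π × 0.6876 = 4.32 s.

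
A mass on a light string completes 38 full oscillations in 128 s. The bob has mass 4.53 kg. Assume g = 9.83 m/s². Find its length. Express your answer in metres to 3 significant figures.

2.83 m

T = 128/38 = 3.368 s.
From T = 2π√(L/g), L = gT²/(4π²) = 9.83 × 3.368²/(4π²) = 2.83 m.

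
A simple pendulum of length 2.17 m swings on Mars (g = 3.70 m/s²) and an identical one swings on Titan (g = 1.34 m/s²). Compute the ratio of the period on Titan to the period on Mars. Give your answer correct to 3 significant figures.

1.66

T ∝ 1/√g, so T₂/T₁ = √(g₁/g₂) = √(3.70/1.34) = 1.66.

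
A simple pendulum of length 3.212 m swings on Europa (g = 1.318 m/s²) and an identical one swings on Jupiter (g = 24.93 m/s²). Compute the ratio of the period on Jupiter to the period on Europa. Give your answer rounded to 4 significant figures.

0.2299

T ∝ 1/√g, so T₂/T₁ = √(g₁/g₂) = √(1.318/24.93) = 0.2299.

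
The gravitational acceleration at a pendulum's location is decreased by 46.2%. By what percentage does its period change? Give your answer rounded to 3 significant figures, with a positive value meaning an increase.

T ∝ 1/√g, so T'/T = 1/√(0.5380) = 1.363.
Percentage change in T = (1.363 − 1) × 100% = 36.3%.

36.3%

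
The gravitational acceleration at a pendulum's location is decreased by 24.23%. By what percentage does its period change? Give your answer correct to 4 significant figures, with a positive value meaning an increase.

14.88%

T ∝ 1/√g, so T'/T = 1/√(0.75770) = 1.1488.
Percentage change in T = (1.1488 − 1) × 100% = 14.88%.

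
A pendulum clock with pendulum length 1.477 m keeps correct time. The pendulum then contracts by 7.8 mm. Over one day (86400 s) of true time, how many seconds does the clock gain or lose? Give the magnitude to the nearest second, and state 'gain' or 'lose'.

gain 229 s

T ∝ √L, so T'/T = √(1.46920/1.477) = 0.997356.
In 86400 s of true time the clock registers 86400/0.997356 = 86629.0 s, so it gains 229 s.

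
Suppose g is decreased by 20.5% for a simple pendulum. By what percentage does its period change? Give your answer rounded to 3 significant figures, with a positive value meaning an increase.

12.2%

T ∝ 1/√g, so T'/T = 1/√(0.7950) = 1.122.
Percentage change in T = (1.122 − 1) × 100% = 12.2%.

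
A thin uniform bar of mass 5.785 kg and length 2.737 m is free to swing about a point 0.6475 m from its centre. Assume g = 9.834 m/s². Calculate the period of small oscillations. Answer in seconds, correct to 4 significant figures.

For a physical pendulum T = 2π√(I/(mgd)), with d = 0.64750 m from pivot to centre of mass.
I_cm = mL²/12 = 5.785 × 2.737²/12 = 3.6114 kg·m²; I = I_cm + md² = 3.6114 + 5.785 × 0.64750² = 6.0368 kg·m².
T = 2π√(6.0368/(5.785 × 9.834 × 0.64750)) = 2.544 s.

2.544 s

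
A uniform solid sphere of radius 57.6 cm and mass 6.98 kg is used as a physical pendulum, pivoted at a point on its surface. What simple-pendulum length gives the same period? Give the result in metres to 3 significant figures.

The equivalent simple-pendulum length is L_eq = I/(md), where I is about the pivot and d = 0.5760 m.
I_cm = (2/5)mR² = 0.9263 kg·m², so I = I_cm + md² = 0.9263 + 2.316 = 3.242 kg·m².
L_eq = 3.242/(6.98 × 0.5760) = 0.806 m.

0.806 m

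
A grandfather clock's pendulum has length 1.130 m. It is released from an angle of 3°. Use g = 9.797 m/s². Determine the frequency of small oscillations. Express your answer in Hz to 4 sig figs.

T = 2π√(L/g) = 2π√(1.130/9.797) = 2.1339 s, so f = 1/T = 0.4686 Hz.

0.4686 Hz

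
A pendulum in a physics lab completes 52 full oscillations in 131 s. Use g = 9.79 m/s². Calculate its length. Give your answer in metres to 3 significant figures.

1.57 m

T = 131/52 = 2.519 s.
From T = 2π√(L/g), L = gT²/(4π²) = 9.79 × 2.519²/(4π²) = 1.57 m.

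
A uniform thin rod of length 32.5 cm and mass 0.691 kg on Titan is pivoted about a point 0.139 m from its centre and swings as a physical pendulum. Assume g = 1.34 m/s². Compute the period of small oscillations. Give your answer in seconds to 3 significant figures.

2.44 s

For a physical pendulum T = 2π√(I/(mgd)), with d = 0.1390 m from pivot to centre of mass.
I_cm = mL²/12 = 0.691 × 0.325²/12 = 0.006082 kg·m²; I = I_cm + md² = 0.006082 + 0.691 × 0.1390² = 0.01943 kg·m².
T = 2π√(0.01943/(0.691 × 1.34 × 0.1390)) = 2.44 s.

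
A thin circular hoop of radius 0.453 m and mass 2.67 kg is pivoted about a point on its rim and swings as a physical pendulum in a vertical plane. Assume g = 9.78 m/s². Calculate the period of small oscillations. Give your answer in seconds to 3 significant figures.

1.91 s

I_cm = mr² = 0.5479 kg·m². The pivot is at distance d = 0.453 m from the centre of mass.
By the parallel-axis theorem, I = I_cm + md² = 0.5479 + 0.5479 = 1.096 kg·m².
T = 2π√(I/(mgd)) = 2π√(1.096/(2.67 × 9.78 × 0.453)) = 1.91 s.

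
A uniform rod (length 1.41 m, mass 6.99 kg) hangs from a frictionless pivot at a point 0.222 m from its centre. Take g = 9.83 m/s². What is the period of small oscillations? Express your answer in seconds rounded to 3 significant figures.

For a physical pendulum T = 2π√(I/(mgd)), with d = 0.2220 m from pivot to centre of mass.
I_cm = mL²/12 = 6.99 × 1.41²/12 = 1.158 kg·m²; I = I_cm + md² = 1.158 + 6.99 × 0.2220² = 1.503 kg·m².
T = 2π√(1.503/(6.99 × 9.83 × 0.2220)) = 1.97 s.

1.97 s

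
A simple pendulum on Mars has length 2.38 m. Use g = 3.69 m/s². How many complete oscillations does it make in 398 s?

T = 2π√(L/g) = 2π√(2.38/3.69) = 5.046 s.
Number of complete oscillations = ⌊398/5.046⌋ = ⌊78.87⌋ = 78.

78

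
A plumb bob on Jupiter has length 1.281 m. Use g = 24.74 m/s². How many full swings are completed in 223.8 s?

T = 2π√(L/g) = 2π√(1.281/24.74) = 1.4297 s.
Number of complete oscillations = ⌊223.8/1.4297⌋ = ⌊156.53⌋ = 156.

156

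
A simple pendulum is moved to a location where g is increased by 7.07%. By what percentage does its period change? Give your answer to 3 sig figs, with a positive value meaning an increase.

-3.36%

T ∝ 1/√g, so T'/T = 1/√(1.071) = 0.9664.
Percentage change in T = (0.9664 − 1) × 100% = -3.36%.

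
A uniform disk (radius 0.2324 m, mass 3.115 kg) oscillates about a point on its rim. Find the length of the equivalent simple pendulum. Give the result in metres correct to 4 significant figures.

0.3486 m

The equivalent simple-pendulum length is L_eq = I/(md), where I is about the pivot and d = 0.23240 m.
I_cm = ½mR² = 0.084120 kg·m², so I = I_cm + md² = 0.084120 + 0.16824 = 0.25236 kg·m².
L_eq = 0.25236/(3.115 × 0.23240) = 0.3486 m.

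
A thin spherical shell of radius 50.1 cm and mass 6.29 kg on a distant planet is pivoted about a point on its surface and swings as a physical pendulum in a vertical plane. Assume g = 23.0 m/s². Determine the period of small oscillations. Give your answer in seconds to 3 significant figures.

1.20 s

I_cm = (2/3)mr² = 1.053 kg·m². The pivot is at distance d = 0.501 m from the centre of mass.
By the parallel-axis theorem, I = I_cm + md² = 1.053 + 1.579 = 2.631 kg·m².
T = 2π√(I/(mgd)) = 2π√(2.631/(6.29 × 23.0 × 0.501)) = 1.20 s.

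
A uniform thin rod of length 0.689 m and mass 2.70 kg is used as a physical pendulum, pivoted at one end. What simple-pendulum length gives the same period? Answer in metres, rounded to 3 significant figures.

The equivalent simple-pendulum length is L_eq = I/(md), where I is about the pivot and d = 0.3445 m.
I_cm = (1/12)mL² = 0.1068 kg·m², so I = I_cm + md² = 0.1068 + 0.3204 = 0.4272 kg·m².
L_eq = 0.4272/(2.70 × 0.3445) = 0.459 m.

0.459 m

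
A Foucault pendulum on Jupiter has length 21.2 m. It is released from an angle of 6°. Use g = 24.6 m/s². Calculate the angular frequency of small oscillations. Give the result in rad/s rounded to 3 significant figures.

ω = √(g/L) = √(24.6/21.2) = 1.08 rad/s.

1.08 rad/s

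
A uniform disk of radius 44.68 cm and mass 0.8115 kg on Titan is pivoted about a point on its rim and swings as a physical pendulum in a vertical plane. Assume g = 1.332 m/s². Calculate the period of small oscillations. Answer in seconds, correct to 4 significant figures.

I_cm = ½mr² = 0.081000 kg·m². The pivot is at distance d = 0.4468 m from the centre of mass.
By the parallel-axis theorem, I = I_cm + md² = 0.081000 + 0.16200 = 0.24300 kg·m².
T = 2π√(I/(mgd)) = 2π√(0.24300/(0.8115 × 1.332 × 0.4468)) = 4.457 s.

4.457 s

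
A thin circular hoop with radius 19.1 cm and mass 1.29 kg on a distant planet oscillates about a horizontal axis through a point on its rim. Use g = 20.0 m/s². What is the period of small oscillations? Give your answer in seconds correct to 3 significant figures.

I_cm = mr² = 0.04706 kg·m². The pivot is at distance d = 0.191 m from the centre of mass.
By the parallel-axis theorem, I = I_cm + md² = 0.04706 + 0.04706 = 0.09412 kg·m².
T = 2π√(I/(mgd)) = 2π√(0.09412/(1.29 × 20.0 × 0.191)) = 0.868 s.

0.868 s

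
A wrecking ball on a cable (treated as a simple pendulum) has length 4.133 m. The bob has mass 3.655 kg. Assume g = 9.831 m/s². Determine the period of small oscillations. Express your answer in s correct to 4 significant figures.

4.074 s

T = 2π√(L/g) = 2π√(4.133/9.831) = 2π × 0.64839 = 4.074 s.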